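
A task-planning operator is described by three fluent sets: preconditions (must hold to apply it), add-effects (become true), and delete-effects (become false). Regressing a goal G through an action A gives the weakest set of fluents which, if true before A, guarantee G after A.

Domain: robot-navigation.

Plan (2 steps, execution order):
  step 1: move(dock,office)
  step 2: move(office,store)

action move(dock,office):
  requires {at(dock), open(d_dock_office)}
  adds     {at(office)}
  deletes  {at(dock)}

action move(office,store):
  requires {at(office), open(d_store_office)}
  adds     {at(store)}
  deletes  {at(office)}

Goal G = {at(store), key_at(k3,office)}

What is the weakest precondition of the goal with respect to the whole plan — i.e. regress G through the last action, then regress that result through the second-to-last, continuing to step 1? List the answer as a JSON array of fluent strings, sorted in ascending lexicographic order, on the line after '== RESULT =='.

Regress step by step:
  through step 2 (move(office,store)): drop {at(store)}, keep {key_at(k3,office)}, require {at(office), open(d_store_office)}
    → {at(office), key_at(k3,office), open(d_store_office)}
  through step 1 (move(dock,office)): drop {at(office)}, keep {key_at(k3,office), open(d_store_office)}, require {at(dock), open(d_dock_office)}
    → {at(dock), key_at(k3,office), open(d_dock_office), open(d_store_office)}

== RESULT ==
["at(dock)", "key_at(k3,office)", "open(d_dock_office)", "open(d_store_office)"]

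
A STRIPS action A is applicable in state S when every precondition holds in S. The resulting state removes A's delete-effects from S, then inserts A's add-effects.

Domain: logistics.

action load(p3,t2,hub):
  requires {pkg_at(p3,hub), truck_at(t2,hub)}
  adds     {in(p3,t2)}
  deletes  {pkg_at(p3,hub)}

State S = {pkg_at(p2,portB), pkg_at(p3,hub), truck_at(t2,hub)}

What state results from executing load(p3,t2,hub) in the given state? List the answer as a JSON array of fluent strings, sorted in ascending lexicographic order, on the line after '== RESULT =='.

Compute (S \ del) ∪ add:
  pre ⊆ S: {pkg_at(p3,hub), truck_at(t2,hub)} ⊆ S  — applicable
  S \ del = {pkg_at(p2,portB), truck_at(t2,hub)}
  ∪ add   = {in(p3,t2), pkg_at(p2,portB), truck_at(t2,hub)}

== RESULT ==
["in(p3,t2)", "pkg_at(p2,portB)", "truck_at(t2,hub)"]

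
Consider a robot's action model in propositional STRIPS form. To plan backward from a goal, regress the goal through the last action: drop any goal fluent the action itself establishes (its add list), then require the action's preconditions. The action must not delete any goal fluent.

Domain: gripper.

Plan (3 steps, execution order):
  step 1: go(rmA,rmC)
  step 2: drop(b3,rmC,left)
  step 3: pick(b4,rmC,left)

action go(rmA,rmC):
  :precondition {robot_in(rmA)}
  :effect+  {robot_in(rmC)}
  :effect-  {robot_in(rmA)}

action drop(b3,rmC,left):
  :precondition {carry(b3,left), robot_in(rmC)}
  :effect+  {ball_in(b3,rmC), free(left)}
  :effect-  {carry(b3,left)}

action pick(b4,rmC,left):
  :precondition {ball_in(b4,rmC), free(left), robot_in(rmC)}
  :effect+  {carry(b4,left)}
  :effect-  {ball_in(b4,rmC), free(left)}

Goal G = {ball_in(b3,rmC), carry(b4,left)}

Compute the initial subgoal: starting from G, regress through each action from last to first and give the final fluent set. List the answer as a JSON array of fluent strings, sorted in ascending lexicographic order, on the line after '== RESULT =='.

Regress step by step:
  through step 3 (pick(b4,rmC,left)): drop {carry(b4,left)}, keep {ball_in(b3,rmC)}, require {ball_in(b4,rmC), free(left), robot_in(rmC)}
    → {ball_in(b3,rmC), ball_in(b4,rmC), free(left), robot_in(rmC)}
  through step 2 (drop(b3,rmC,left)): drop {ball_in(b3,rmC), free(left)}, keep {ball_in(b4,rmC), robot_in(rmC)}, require {carry(b3,left), robot_in(rmC)}
    → {ball_in(b4,rmC), carry(b3,left), robot_in(rmC)}
  through step 1 (go(rmA,rmC)): drop {robot_in(rmC)}, keep {ball_in(b4,rmC), carry(b3,left)}, require {robot_in(rmA)}
    → {ball_in(b4,rmC), carry(b3,left), robot_in(rmA)}

== RESULT ==
["ball_in(b4,rmC)", "carry(b3,left)", "robot_in(rmA)"]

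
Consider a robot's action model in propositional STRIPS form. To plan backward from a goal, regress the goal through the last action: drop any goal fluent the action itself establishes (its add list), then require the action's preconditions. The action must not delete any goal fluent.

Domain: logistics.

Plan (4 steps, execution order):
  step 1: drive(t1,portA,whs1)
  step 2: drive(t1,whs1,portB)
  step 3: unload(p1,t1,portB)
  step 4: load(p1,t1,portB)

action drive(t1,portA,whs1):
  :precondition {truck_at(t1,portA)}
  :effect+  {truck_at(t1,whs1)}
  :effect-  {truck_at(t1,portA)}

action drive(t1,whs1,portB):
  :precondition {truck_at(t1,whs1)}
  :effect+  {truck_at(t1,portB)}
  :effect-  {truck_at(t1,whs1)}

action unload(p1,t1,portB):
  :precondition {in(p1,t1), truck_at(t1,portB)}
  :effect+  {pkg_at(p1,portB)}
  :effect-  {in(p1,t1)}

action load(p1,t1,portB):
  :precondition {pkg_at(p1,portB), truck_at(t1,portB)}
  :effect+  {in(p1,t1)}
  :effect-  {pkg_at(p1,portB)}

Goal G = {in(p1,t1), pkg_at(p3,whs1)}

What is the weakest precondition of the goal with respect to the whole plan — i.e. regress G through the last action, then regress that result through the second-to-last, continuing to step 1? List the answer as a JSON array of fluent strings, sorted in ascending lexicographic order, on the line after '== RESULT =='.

Regress step by step:
  through step 4 (load(p1,t1,portB)): drop {in(p1,t1)}, keep {pkg_at(p3,whs1)}, require {pkg_at(p1,portB), truck_at(t1,portB)}
    → {pkg_at(p1,portB), pkg_at(p3,whs1), truck_at(t1,portB)}
  through step 3 (unload(p1,t1,portB)): drop {pkg_at(p1,portB)}, keep {pkg_at(p3,whs1), truck_at(t1,portB)}, require {in(p1,t1), truck_at(t1,portB)}
    → {in(p1,t1), pkg_at(p3,whs1), truck_at(t1,portB)}
  through step 2 (drive(t1,whs1,portB)): drop {truck_at(t1,portB)}, keep {in(p1,t1), pkg_at(p3,whs1)}, require {truck_at(t1,whs1)}
    → {in(p1,t1), pkg_at(p3,whs1), truck_at(t1,whs1)}
  through step 1 (drive(t1,portA,whs1)): drop {truck_at(t1,whs1)}, keep {in(p1,t1), pkg_at(p3,whs1)}, require {truck_at(t1,portA)}
    → {in(p1,t1), pkg_at(p3,whs1), truck_at(t1,portA)}

== RESULT ==
["in(p1,t1)", "pkg_at(p3,whs1)", "truck_at(t1,portA)"]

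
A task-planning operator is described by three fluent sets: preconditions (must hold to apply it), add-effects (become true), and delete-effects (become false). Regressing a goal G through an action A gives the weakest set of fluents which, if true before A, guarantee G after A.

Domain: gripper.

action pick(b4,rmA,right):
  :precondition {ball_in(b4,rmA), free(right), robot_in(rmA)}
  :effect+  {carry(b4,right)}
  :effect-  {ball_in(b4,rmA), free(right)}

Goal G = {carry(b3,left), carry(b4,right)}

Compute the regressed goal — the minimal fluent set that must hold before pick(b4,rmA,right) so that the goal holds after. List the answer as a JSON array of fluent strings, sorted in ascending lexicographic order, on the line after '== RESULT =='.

Compute (G \ add) ∪ pre:
  G ∩ del = {}  (empty — regression defined)
  G \ add = {carry(b3,left), carry(b4,right)} \ {carry(b4,right)} = {carry(b3,left)}
  ∪ pre   = {carry(b3,left)} ∪ {ball_in(b4,rmA), free(right), robot_in(rmA)}
          = {ball_in(b4,rmA), carry(b3,left), free(right), robot_in(rmA)}

== RESULT ==
["ball_in(b4,rmA)", "carry(b3,left)", "free(right)", "robot_in(rmA)"]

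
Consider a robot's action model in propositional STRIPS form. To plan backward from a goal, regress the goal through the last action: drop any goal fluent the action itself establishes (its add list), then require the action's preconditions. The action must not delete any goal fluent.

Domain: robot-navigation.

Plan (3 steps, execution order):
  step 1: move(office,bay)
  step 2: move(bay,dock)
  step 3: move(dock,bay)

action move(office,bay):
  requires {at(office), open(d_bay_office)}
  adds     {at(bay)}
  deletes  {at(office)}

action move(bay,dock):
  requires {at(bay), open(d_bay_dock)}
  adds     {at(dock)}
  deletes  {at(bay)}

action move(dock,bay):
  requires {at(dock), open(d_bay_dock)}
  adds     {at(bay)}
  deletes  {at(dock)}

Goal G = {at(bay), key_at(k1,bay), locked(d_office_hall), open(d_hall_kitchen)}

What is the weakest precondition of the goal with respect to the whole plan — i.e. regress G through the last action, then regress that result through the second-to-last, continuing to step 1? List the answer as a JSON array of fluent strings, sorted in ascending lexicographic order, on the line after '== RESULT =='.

Regress step by step:
  through step 3 (move(dock,bay)): drop {at(bay)}, keep {key_at(k1,bay), locked(d_office_hall), open(d_hall_kitchen)}, require {at(dock), open(d_bay_dock)}
    → {at(dock), key_at(k1,bay), locked(d_office_hall), open(d_bay_dock), open(d_hall_kitchen)}
  through step 2 (move(bay,dock)): drop {at(dock)}, keep {key_at(k1,bay), locked(d_office_hall), open(d_bay_dock), open(d_hall_kitchen)}, require {at(bay), open(d_bay_dock)}
    → {at(bay), key_at(k1,bay), locked(d_office_hall), open(d_bay_dock), open(d_hall_kitchen)}
  through step 1 (move(office,bay)): drop {at(bay)}, keep {key_at(k1,bay), locked(d_office_hall), open(d_bay_dock), open(d_hall_kitchen)}, require {at(office), open(d_bay_office)}
    → {at(office), key_at(k1,bay), locked(d_office_hall), open(d_bay_dock), open(d_bay_office), open(d_hall_kitchen)}

== RESULT ==
["at(office)", "key_at(k1,bay)", "locked(d_office_hall)", "open(d_bay_dock)", "open(d_bay_office)", "open(d_hall_kitchen)"]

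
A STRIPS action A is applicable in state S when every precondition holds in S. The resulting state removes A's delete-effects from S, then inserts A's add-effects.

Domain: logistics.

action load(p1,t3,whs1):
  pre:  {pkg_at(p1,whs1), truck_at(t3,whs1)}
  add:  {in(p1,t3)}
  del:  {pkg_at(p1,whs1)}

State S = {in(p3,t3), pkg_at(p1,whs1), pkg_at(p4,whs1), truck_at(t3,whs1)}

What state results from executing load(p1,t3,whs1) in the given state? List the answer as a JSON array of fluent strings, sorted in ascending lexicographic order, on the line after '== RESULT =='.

Compute (S \ del) ∪ add:
  pre ⊆ S: {pkg_at(p1,whs1), truck_at(t3,whs1)} ⊆ S  — applicable
  S \ del = {in(p3,t3), pkg_at(p4,whs1), truck_at(t3,whs1)}
  ∪ add   = {in(p1,t3), in(p3,t3), pkg_at(p4,whs1), truck_at(t3,whs1)}

== RESULT ==
["in(p1,t3)", "in(p3,t3)", "pkg_at(p4,whs1)", "truck_at(t3,whs1)"]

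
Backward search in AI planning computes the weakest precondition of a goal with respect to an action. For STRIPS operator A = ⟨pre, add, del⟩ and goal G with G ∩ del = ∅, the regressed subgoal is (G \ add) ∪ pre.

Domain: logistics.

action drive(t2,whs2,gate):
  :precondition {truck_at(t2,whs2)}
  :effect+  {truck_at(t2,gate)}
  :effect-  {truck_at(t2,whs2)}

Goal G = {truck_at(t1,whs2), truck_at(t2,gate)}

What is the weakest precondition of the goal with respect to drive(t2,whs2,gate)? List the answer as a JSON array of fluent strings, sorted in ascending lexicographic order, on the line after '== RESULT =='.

Regress:
  G ∩ del = {}  (empty — regression defined)
  G \ add = {truck_at(t1,whs2), truck_at(t2,gate)} \ {truck_at(t2,gate)} = {truck_at(t1,whs2)}
  ∪ pre   = {truck_at(t1,whs2)} ∪ {truck_at(t2,whs2)}
          = {truck_at(t1,whs2), truck_at(t2,whs2)}

== RESULT ==
["truck_at(t1,whs2)", "truck_at(t2,whs2)"]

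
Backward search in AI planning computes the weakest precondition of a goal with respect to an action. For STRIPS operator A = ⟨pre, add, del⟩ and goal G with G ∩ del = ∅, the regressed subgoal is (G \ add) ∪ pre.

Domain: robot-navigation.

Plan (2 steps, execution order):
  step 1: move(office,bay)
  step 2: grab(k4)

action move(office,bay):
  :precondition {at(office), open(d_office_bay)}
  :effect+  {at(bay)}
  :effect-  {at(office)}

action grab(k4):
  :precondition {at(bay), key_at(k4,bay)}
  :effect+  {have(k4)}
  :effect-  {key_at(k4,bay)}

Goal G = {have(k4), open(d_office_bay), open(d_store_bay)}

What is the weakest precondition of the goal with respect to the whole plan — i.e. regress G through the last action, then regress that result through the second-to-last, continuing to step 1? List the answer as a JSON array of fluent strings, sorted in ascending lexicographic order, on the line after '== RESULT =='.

Work backward from the goal:
  through step 2 (grab(k4)): drop {have(k4)}, keep {open(d_office_bay), open(d_store_bay)}, require {at(bay), key_at(k4,bay)}
    → {at(bay), key_at(k4,bay), open(d_office_bay), open(d_store_bay)}
  through step 1 (move(office,bay)): drop {at(bay)}, keep {key_at(k4,bay), open(d_office_bay), open(d_store_bay)}, require {at(office), open(d_office_bay)}
    → {at(office), key_at(k4,bay), open(d_office_bay), open(d_store_bay)}

== RESULT ==
["at(office)", "key_at(k4,bay)", "open(d_office_bay)", "open(d_store_bay)"]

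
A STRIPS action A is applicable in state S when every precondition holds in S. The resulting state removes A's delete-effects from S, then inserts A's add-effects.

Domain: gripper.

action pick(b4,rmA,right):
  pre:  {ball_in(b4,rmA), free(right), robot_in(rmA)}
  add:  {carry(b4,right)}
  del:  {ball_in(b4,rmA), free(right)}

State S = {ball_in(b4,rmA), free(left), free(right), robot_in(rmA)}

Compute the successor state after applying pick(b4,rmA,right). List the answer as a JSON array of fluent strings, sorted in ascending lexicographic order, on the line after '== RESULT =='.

Compute (S \ del) ∪ add:
  pre ⊆ S: {ball_in(b4,rmA), free(right), robot_in(rmA)} ⊆ S  — applicable
  S \ del = {free(left), robot_in(rmA)}
  ∪ add   = {carry(b4,right), free(left), robot_in(rmA)}

== RESULT ==
["carry(b4,right)", "free(left)", "robot_in(rmA)"]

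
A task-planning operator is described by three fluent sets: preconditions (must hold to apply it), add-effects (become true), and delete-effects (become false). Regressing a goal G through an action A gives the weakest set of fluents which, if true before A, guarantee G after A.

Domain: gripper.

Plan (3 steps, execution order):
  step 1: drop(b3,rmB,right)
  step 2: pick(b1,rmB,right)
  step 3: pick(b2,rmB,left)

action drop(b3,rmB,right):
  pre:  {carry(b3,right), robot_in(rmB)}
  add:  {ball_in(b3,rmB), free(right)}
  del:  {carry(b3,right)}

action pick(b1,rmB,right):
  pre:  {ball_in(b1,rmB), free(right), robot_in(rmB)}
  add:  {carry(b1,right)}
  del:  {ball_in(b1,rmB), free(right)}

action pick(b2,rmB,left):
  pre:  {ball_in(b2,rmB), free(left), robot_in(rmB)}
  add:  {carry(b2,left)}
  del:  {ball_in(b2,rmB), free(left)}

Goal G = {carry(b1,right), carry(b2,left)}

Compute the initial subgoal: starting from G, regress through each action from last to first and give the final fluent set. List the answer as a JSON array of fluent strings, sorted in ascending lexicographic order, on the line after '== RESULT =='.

Work backward from the goal:
  through step 3 (pick(b2,rmB,left)): drop {carry(b2,left)}, keep {carry(b1,right)}, require {ball_in(b2,rmB), free(left), robot_in(rmB)}
    → {ball_in(b2,rmB), carry(b1,right), free(left), robot_in(rmB)}
  through step 2 (pick(b1,rmB,right)): drop {carry(b1,right)}, keep {ball_in(b2,rmB), free(left), robot_in(rmB)}, require {ball_in(b1,rmB), free(right), robot_in(rmB)}
    → {ball_in(b1,rmB), ball_in(b2,rmB), free(left), free(right), robot_in(rmB)}
  through step 1 (drop(b3,rmB,right)): drop {free(right)}, keep {ball_in(b1,rmB), ball_in(b2,rmB), free(left), robot_in(rmB)}, require {carry(b3,right), robot_in(rmB)}
    → {ball_in(b1,rmB), ball_in(b2,rmB), carry(b3,right), free(left), robot_in(rmB)}

== RESULT ==
["ball_in(b1,rmB)", "ball_in(b2,rmB)", "carry(b3,right)", "free(left)", "robot_in(rmB)"]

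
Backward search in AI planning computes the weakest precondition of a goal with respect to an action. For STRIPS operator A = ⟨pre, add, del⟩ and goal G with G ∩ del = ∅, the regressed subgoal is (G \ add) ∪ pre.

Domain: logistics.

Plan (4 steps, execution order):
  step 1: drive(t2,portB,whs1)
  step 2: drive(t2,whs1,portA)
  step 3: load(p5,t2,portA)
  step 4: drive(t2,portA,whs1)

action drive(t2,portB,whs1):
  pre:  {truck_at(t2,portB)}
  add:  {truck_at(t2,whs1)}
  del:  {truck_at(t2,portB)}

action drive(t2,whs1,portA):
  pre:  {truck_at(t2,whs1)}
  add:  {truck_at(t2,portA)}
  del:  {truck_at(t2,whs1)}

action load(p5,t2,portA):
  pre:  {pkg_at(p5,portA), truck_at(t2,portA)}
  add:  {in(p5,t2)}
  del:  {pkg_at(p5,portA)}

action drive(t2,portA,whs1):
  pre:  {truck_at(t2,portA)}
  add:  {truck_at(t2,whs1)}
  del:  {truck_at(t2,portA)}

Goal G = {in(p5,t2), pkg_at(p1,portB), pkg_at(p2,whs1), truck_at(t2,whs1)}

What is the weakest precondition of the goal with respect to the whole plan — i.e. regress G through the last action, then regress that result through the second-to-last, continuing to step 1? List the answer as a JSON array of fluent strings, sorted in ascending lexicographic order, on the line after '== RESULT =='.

Work backward from the goal:
  through step 4 (drive(t2,portA,whs1)): drop {truck_at(t2,whs1)}, keep {in(p5,t2), pkg_at(p1,portB), pkg_at(p2,whs1)}, require {truck_at(t2,portA)}
    → {in(p5,t2), pkg_at(p1,portB), pkg_at(p2,whs1), truck_at(t2,portA)}
  through step 3 (load(p5,t2,portA)): drop {in(p5,t2)}, keep {pkg_at(p1,portB), pkg_at(p2,whs1), truck_at(t2,portA)}, require {pkg_at(p5,portA), truck_at(t2,portA)}
    → {pkg_at(p1,portB), pkg_at(p2,whs1), pkg_at(p5,portA), truck_at(t2,portA)}
  through step 2 (drive(t2,whs1,portA)): drop {truck_at(t2,portA)}, keep {pkg_at(p1,portB), pkg_at(p2,whs1), pkg_at(p5,portA)}, require {truck_at(t2,whs1)}
    → {pkg_at(p1,portB), pkg_at(p2,whs1), pkg_at(p5,portA), truck_at(t2,whs1)}
  through step 1 (drive(t2,portB,whs1)): drop {truck_at(t2,whs1)}, keep {pkg_at(p1,portB), pkg_at(p2,whs1), pkg_at(p5,portA)}, require {truck_at(t2,portB)}
    → {pkg_at(p1,portB), pkg_at(p2,whs1), pkg_at(p5,portA), truck_at(t2,portB)}

== RESULT ==
["pkg_at(p1,portB)", "pkg_at(p2,whs1)", "pkg_at(p5,portA)", "truck_at(t2,portB)"]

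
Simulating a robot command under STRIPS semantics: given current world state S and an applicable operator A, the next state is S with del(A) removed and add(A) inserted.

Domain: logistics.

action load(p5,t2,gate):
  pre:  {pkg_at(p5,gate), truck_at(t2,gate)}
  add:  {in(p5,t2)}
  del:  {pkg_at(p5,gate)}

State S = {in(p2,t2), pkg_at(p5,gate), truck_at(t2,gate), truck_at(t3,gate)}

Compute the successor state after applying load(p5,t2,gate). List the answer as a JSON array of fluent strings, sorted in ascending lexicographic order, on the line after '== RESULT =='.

Compute (S \ del) ∪ add:
  pre ⊆ S: {pkg_at(p5,gate), truck_at(t2,gate)} ⊆ S  — applicable
  S \ del = {in(p2,t2), truck_at(t2,gate), truck_at(t3,gate)}
  ∪ add   = {in(p2,t2), in(p5,t2), truck_at(t2,gate), truck_at(t3,gate)}

== RESULT ==
["in(p2,t2)", "in(p5,t2)", "truck_at(t2,gate)", "truck_at(t3,gate)"]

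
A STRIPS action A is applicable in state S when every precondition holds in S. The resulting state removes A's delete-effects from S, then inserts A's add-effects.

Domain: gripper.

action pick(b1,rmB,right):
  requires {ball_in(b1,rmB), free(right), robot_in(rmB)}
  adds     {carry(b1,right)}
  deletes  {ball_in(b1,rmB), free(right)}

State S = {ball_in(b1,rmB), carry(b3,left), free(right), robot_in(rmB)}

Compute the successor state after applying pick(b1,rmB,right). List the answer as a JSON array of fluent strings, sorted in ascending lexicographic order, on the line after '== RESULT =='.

Progress:
  pre ⊆ S: {ball_in(b1,rmB), free(right), robot_in(rmB)} ⊆ S  — applicable
  S \ del = {carry(b3,left), robot_in(rmB)}
  ∪ add   = {carry(b1,right), carry(b3,left), robot_in(rmB)}

== RESULT ==
["carry(b1,right)", "carry(b3,left)", "robot_in(rmB)"]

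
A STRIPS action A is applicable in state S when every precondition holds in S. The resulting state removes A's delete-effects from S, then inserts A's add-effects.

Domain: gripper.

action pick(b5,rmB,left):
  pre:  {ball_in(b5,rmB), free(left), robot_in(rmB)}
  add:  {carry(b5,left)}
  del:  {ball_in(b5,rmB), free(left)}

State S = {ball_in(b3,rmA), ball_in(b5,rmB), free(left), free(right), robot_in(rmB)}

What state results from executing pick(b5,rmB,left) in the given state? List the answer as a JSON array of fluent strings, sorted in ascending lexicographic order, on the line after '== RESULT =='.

Progress:
  pre ⊆ S: {ball_in(b5,rmB), free(left), robot_in(rmB)} ⊆ S  — applicable
  S \ del = {ball_in(b3,rmA), free(right), robot_in(rmB)}
  ∪ add   = {ball_in(b3,rmA), carry(b5,left), free(right), robot_in(rmB)}

== RESULT ==
["ball_in(b3,rmA)", "carry(b5,left)", "free(right)", "robot_in(rmB)"]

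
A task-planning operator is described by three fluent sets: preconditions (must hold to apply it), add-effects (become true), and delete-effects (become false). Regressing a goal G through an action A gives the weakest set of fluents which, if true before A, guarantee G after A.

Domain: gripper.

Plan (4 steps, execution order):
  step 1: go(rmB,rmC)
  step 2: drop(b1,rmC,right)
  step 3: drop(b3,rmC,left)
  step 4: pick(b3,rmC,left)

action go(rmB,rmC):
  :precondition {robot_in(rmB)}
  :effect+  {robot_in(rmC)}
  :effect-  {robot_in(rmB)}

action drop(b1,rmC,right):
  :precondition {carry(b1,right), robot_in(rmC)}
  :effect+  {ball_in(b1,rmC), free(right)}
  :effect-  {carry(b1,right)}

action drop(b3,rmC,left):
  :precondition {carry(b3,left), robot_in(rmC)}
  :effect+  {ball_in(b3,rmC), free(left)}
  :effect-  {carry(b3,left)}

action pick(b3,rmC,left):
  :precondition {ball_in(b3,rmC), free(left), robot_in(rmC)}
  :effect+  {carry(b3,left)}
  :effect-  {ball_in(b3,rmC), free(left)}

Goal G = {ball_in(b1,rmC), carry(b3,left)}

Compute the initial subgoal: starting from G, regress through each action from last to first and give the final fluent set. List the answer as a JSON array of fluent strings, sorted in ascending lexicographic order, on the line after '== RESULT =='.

Regress step by step:
  through step 4 (pick(b3,rmC,left)): drop {carry(b3,left)}, keep {ball_in(b1,rmC)}, require {ball_in(b3,rmC), free(left), robot_in(rmC)}
    → {ball_in(b1,rmC), ball_in(b3,rmC), free(left), robot_in(rmC)}
  through step 3 (drop(b3,rmC,left)): drop {ball_in(b3,rmC), free(left)}, keep {ball_in(b1,rmC), robot_in(rmC)}, require {carry(b3,left), robot_in(rmC)}
    → {ball_in(b1,rmC), carry(b3,left), robot_in(rmC)}
  through step 2 (drop(b1,rmC,right)): drop {ball_in(b1,rmC)}, keep {carry(b3,left), robot_in(rmC)}, require {carry(b1,right), robot_in(rmC)}
    → {carry(b1,right), carry(b3,left), robot_in(rmC)}
  through step 1 (go(rmB,rmC)): drop {robot_in(rmC)}, keep {carry(b1,right), carry(b3,left)}, require {robot_in(rmB)}
    → {carry(b1,right), carry(b3,left), robot_in(rmB)}

== RESULT ==
["carry(b1,right)", "carry(b3,left)", "robot_in(rmB)"]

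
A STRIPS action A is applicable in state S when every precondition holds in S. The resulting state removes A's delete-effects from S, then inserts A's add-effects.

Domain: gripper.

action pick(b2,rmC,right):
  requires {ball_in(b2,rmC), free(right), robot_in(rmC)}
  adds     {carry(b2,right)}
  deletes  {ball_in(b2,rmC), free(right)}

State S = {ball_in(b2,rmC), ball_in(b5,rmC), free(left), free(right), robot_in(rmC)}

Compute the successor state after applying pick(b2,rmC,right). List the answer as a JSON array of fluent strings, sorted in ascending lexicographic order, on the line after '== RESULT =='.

Compute (S \ del) ∪ add:
  pre ⊆ S: {ball_in(b2,rmC), free(right), robot_in(rmC)} ⊆ S  — applicable
  S \ del = {ball_in(b5,rmC), free(left), robot_in(rmC)}
  ∪ add   = {ball_in(b5,rmC), carry(b2,right), free(left), robot_in(rmC)}

== RESULT ==
["ball_in(b5,rmC)", "carry(b2,right)", "free(left)", "robot_in(rmC)"]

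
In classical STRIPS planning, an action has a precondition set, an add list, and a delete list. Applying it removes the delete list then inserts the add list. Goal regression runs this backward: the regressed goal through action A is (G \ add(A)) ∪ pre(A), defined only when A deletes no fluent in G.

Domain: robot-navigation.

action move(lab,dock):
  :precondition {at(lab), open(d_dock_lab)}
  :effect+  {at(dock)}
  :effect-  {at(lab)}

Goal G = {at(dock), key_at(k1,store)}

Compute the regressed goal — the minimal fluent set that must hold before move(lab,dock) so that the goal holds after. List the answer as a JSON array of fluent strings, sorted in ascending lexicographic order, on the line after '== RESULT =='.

Regress:
  G ∩ del = {}  (empty — regression defined)
  G \ add = {at(dock), key_at(k1,store)} \ {at(dock)} = {key_at(k1,store)}
  ∪ pre   = {key_at(k1,store)} ∪ {at(lab), open(d_dock_lab)}
          = {at(lab), key_at(k1,store), open(d_dock_lab)}

== RESULT ==
["at(lab)", "key_at(k1,store)", "open(d_dock_lab)"]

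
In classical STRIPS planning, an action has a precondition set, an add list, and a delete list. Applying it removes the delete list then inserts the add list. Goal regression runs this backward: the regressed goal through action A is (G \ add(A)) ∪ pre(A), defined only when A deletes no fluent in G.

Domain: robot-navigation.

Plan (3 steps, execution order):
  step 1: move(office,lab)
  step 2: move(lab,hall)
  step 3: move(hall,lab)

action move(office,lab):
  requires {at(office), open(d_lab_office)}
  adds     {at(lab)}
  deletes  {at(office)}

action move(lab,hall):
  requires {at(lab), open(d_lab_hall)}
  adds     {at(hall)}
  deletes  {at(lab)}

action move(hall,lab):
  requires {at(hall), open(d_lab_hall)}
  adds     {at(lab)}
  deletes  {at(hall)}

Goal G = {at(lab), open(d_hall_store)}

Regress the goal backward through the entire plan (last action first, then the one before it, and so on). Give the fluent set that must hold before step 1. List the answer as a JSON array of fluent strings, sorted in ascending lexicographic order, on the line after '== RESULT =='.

Regress step by step:
  through step 3 (move(hall,lab)): drop {at(lab)}, keep {open(d_hall_store)}, require {at(hall), open(d_lab_hall)}
    → {at(hall), open(d_hall_store), open(d_lab_hall)}
  through step 2 (move(lab,hall)): drop {at(hall)}, keep {open(d_hall_store), open(d_lab_hall)}, require {at(lab), open(d_lab_hall)}
    → {at(lab), open(d_hall_store), open(d_lab_hall)}
  through step 1 (move(office,lab)): drop {at(lab)}, keep {open(d_hall_store), open(d_lab_hall)}, require {at(office), open(d_lab_office)}
    → {at(office), open(d_hall_store), open(d_lab_hall), open(d_lab_office)}

== RESULT ==
["at(office)", "open(d_hall_store)", "open(d_lab_hall)", "open(d_lab_office)"]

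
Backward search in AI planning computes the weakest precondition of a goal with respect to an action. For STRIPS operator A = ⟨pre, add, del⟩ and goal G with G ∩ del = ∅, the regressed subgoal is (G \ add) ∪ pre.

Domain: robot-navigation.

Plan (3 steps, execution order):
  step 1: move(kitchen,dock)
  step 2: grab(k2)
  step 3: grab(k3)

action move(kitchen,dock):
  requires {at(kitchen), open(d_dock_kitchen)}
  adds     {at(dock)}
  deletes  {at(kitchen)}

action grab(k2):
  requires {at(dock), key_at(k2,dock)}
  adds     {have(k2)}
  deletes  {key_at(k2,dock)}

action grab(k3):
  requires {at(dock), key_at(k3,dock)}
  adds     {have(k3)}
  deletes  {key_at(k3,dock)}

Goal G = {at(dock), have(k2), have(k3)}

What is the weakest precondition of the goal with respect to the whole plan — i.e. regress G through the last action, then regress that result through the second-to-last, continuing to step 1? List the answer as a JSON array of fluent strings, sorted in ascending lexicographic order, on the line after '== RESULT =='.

Regress step by step:
  through step 3 (grab(k3)): drop {have(k3)}, keep {at(dock), have(k2)}, require {at(dock), key_at(k3,dock)}
    → {at(dock), have(k2), key_at(k3,dock)}
  through step 2 (grab(k2)): drop {have(k2)}, keep {at(dock), key_at(k3,dock)}, require {at(dock), key_at(k2,dock)}
    → {at(dock), key_at(k2,dock), key_at(k3,dock)}
  through step 1 (move(kitchen,dock)): drop {at(dock)}, keep {key_at(k2,dock), key_at(k3,dock)}, require {at(kitchen), open(d_dock_kitchen)}
    → {at(kitchen), key_at(k2,dock), key_at(k3,dock), open(d_dock_kitchen)}

== RESULT ==
["at(kitchen)", "key_at(k2,dock)", "key_at(k3,dock)", "open(d_dock_kitchen)"]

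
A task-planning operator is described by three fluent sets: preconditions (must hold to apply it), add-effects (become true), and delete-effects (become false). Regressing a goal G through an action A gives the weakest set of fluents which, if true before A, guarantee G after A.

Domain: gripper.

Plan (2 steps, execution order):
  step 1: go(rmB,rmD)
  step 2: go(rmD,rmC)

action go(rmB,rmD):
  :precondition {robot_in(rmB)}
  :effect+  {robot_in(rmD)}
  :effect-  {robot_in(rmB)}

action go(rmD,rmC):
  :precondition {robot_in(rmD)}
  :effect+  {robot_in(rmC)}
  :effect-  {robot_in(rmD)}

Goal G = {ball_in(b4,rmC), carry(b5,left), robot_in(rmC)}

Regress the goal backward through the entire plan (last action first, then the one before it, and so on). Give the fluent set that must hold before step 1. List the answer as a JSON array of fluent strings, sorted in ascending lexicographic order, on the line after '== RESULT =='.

Regress step by step:
  through step 2 (go(rmD,rmC)): drop {robot_in(rmC)}, keep {ball_in(b4,rmC), carry(b5,left)}, require {robot_in(rmD)}
    → {ball_in(b4,rmC), carry(b5,left), robot_in(rmD)}
  through step 1 (go(rmB,rmD)): drop {robot_in(rmD)}, keep {ball_in(b4,rmC), carry(b5,left)}, require {robot_in(rmB)}
    → {ball_in(b4,rmC), carry(b5,left), robot_in(rmB)}

== RESULT ==
["ball_in(b4,rmC)", "carry(b5,left)", "robot_in(rmB)"]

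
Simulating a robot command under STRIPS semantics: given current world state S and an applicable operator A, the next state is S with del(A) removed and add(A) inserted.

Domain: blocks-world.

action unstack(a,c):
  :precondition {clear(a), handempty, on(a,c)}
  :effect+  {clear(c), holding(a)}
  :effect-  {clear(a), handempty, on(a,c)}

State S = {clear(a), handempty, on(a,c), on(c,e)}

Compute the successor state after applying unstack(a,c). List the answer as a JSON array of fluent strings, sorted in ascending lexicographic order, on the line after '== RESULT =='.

Progress:
  pre ⊆ S: {clear(a), handempty, on(a,c)} ⊆ S  — applicable
  S \ del = {on(c,e)}
  ∪ add   = {clear(c), holding(a), on(c,e)}

== RESULT ==
["clear(c)", "holding(a)", "on(c,e)"]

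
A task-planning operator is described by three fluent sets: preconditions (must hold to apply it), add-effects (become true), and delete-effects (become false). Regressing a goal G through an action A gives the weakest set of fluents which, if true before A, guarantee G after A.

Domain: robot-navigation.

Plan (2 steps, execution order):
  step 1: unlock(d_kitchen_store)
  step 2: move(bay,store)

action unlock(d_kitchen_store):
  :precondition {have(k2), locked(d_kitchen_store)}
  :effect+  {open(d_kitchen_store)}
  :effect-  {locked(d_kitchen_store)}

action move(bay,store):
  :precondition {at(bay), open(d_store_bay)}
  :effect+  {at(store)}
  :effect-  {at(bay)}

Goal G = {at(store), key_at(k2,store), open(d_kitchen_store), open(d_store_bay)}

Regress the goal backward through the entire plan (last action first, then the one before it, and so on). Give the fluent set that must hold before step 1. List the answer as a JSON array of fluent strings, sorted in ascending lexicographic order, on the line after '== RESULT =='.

Regress step by step:
  through step 2 (move(bay,store)): drop {at(store)}, keep {key_at(k2,store), open(d_kitchen_store), open(d_store_bay)}, require {at(bay), open(d_store_bay)}
    → {at(bay), key_at(k2,store), open(d_kitchen_store), open(d_store_bay)}
  through step 1 (unlock(d_kitchen_store)): drop {open(d_kitchen_store)}, keep {at(bay), key_at(k2,store), open(d_store_bay)}, require {have(k2), locked(d_kitchen_store)}
    → {at(bay), have(k2), key_at(k2,store), locked(d_kitchen_store), open(d_store_bay)}

== RESULT ==
["at(bay)", "have(k2)", "key_at(k2,store)", "locked(d_kitchen_store)", "open(d_store_bay)"]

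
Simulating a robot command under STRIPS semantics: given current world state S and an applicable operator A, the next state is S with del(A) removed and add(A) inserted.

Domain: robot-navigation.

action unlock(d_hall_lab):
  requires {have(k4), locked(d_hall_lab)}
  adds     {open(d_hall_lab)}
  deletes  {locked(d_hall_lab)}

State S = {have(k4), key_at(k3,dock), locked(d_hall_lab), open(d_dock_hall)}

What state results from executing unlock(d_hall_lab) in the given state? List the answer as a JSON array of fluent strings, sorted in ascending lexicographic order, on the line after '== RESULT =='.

Compute (S \ del) ∪ add:
  pre ⊆ S: {have(k4), locked(d_hall_lab)} ⊆ S  — applicable
  S \ del = {have(k4), key_at(k3,dock), open(d_dock_hall)}
  ∪ add   = {have(k4), key_at(k3,dock), open(d_dock_hall), open(d_hall_lab)}

== RESULT ==
["have(k4)", "key_at(k3,dock)", "open(d_dock_hall)", "open(d_hall_lab)"]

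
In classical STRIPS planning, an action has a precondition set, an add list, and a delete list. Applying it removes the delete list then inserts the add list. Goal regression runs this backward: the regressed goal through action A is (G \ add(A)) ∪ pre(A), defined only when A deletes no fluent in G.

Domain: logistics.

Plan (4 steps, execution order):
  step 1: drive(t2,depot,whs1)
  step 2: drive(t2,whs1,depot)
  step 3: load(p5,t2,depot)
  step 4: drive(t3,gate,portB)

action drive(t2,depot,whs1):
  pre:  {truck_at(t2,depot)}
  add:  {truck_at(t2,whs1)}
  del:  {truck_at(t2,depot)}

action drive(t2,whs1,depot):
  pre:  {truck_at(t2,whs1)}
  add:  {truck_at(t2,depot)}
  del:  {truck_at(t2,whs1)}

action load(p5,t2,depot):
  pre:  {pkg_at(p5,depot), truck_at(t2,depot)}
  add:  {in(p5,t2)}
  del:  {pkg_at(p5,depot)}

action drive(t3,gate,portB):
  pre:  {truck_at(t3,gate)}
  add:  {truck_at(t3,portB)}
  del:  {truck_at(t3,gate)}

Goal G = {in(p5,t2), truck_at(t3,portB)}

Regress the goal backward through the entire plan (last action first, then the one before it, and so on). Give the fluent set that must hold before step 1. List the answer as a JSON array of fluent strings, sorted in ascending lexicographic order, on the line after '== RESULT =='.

Regress step by step:
  through step 4 (drive(t3,gate,portB)): drop {truck_at(t3,portB)}, keep {in(p5,t2)}, require {truck_at(t3,gate)}
    → {in(p5,t2), truck_at(t3,gate)}
  through step 3 (load(p5,t2,depot)): drop {in(p5,t2)}, keep {truck_at(t3,gate)}, require {pkg_at(p5,depot), truck_at(t2,depot)}
    → {pkg_at(p5,depot), truck_at(t2,depot), truck_at(t3,gate)}
  through step 2 (drive(t2,whs1,depot)): drop {truck_at(t2,depot)}, keep {pkg_at(p5,depot), truck_at(t3,gate)}, require {truck_at(t2,whs1)}
    → {pkg_at(p5,depot), truck_at(t2,whs1), truck_at(t3,gate)}
  through step 1 (drive(t2,depot,whs1)): drop {truck_at(t2,whs1)}, keep {pkg_at(p5,depot), truck_at(t3,gate)}, require {truck_at(t2,depot)}
    → {pkg_at(p5,depot), truck_at(t2,depot), truck_at(t3,gate)}

== RESULT ==
["pkg_at(p5,depot)", "truck_at(t2,depot)", "truck_at(t3,gate)"]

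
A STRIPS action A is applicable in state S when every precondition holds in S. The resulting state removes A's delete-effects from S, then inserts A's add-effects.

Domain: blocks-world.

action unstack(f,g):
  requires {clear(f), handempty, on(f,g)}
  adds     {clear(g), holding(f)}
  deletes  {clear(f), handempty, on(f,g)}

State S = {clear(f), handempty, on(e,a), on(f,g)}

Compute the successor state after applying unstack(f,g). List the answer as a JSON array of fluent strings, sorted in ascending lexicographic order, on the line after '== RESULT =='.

Compute (S \ del) ∪ add:
  pre ⊆ S: {clear(f), handempty, on(f,g)} ⊆ S  — applicable
  S \ del = {on(e,a)}
  ∪ add   = {clear(g), holding(f), on(e,a)}

== RESULT ==
["clear(g)", "holding(f)", "on(e,a)"]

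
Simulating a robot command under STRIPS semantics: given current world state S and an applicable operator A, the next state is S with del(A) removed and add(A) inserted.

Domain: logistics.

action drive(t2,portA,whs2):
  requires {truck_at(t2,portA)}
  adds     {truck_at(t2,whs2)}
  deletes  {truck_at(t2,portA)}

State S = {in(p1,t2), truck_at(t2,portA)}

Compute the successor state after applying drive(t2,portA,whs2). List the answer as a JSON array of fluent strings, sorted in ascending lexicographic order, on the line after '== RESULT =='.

Progress:
  pre ⊆ S: {truck_at(t2,portA)} ⊆ S  — applicable
  S \ del = {in(p1,t2)}
  ∪ add   = {in(p1,t2), truck_at(t2,whs2)}

== RESULT ==
["in(p1,t2)", "truck_at(t2,whs2)"]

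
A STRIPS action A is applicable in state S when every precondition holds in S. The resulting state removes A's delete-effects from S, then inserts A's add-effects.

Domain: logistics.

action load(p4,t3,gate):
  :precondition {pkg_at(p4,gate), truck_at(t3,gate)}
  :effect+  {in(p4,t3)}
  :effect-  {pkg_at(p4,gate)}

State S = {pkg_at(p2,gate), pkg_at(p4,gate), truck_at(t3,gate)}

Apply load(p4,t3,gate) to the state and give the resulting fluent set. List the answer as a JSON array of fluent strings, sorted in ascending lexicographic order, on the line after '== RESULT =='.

Compute (S \ del) ∪ add:
  pre ⊆ S: {pkg_at(p4,gate), truck_at(t3,gate)} ⊆ S  — applicable
  S \ del = {pkg_at(p2,gate), truck_at(t3,gate)}
  ∪ add   = {in(p4,t3), pkg_at(p2,gate), truck_at(t3,gate)}

== RESULT ==
["in(p4,t3)", "pkg_at(p2,gate)", "truck_at(t3,gate)"]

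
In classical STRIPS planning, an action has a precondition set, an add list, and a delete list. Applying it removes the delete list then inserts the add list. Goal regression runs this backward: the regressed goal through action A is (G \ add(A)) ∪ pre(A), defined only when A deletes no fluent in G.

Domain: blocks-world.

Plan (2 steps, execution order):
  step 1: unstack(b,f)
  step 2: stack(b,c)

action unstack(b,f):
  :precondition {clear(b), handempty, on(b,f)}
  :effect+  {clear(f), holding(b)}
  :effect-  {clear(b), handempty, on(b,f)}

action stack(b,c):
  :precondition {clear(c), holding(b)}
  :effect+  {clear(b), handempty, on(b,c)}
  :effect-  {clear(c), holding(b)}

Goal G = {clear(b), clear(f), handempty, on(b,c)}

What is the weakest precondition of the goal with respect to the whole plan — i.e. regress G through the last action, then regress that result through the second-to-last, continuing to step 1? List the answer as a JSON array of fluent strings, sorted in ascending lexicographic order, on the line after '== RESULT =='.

Regress step by step:
  through step 2 (stack(b,c)): drop {clear(b), handempty, on(b,c)}, keep {clear(f)}, require {clear(c), holding(b)}
    → {clear(c), clear(f), holding(b)}
  through step 1 (unstack(b,f)): drop {clear(f), holding(b)}, keep {clear(c)}, require {clear(b), handempty, on(b,f)}
    → {clear(b), clear(c), handempty, on(b,f)}

== RESULT ==
["clear(b)", "clear(c)", "handempty", "on(b,f)"]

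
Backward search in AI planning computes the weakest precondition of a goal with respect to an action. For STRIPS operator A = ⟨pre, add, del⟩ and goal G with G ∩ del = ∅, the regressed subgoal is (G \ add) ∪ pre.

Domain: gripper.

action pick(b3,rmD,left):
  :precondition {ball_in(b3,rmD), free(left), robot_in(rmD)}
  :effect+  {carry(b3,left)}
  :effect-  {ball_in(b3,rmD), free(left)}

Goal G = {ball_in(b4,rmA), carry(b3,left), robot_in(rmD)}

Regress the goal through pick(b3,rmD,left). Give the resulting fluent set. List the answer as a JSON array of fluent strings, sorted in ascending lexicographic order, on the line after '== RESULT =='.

Compute (G \ add) ∪ pre:
  G ∩ del = {}  (empty — regression defined)
  G \ add = {ball_in(b4,rmA), carry(b3,left), robot_in(rmD)} \ {carry(b3,left)} = {ball_in(b4,rmA), robot_in(rmD)}
  ∪ pre   = {ball_in(b4,rmA), robot_in(rmD)} ∪ {ball_in(b3,rmD), free(left), robot_in(rmD)}
          = {ball_in(b3,rmD), ball_in(b4,rmA), free(left), robot_in(rmD)}

== RESULT ==
["ball_in(b3,rmD)", "ball_in(b4,rmA)", "free(left)", "robot_in(rmD)"]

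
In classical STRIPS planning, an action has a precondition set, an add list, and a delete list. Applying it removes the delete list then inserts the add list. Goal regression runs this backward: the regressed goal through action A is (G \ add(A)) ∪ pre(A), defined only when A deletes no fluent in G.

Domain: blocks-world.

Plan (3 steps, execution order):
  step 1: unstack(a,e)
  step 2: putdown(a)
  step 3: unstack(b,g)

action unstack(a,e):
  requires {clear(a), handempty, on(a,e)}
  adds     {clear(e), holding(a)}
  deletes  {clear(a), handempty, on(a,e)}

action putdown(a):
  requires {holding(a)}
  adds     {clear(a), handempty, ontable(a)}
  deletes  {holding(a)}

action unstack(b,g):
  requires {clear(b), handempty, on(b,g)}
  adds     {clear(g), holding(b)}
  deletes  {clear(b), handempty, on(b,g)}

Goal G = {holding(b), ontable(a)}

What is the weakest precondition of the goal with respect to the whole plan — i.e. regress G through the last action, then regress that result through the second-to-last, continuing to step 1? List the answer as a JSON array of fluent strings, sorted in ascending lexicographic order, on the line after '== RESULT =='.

Regress step by step:
  through step 3 (unstack(b,g)): drop {holding(b)}, keep {ontable(a)}, require {clear(b), handempty, on(b,g)}
    → {clear(b), handempty, on(b,g), ontable(a)}
  through step 2 (putdown(a)): drop {handempty, ontable(a)}, keep {clear(b), on(b,g)}, require {holding(a)}
    → {clear(b), holding(a), on(b,g)}
  through step 1 (unstack(a,e)): drop {holding(a)}, keep {clear(b), on(b,g)}, require {clear(a), handempty, on(a,e)}
    → {clear(a), clear(b), handempty, on(a,e), on(b,g)}

== RESULT ==
["clear(a)", "clear(b)", "handempty", "on(a,e)", "on(b,g)"]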